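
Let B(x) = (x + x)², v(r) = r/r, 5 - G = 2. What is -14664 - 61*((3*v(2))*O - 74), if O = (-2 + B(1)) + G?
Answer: -11065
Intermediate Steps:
G = 3 (G = 5 - 1*2 = 5 - 2 = 3)
v(r) = 1
B(x) = 4*x² (B(x) = (2*x)² = 4*x²)
O = 5 (O = (-2 + 4*1²) + 3 = (-2 + 4*1) + 3 = (-2 + 4) + 3 = 2 + 3 = 5)
-14664 - 61*((3*v(2))*O - 74) = -14664 - 61*((3*1)*5 - 74) = -14664 - 61*(3*5 - 74) = -14664 - 61*(15 - 74) = -14664 - 61*(-59) = -14664 - 1*(-3599) = -14664 + 3599 = -11065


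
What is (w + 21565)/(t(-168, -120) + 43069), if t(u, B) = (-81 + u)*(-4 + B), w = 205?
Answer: 4354/14789 ≈ 0.29441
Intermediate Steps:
(w + 21565)/(t(-168, -120) + 43069) = (205 + 21565)/((324 - 81*(-120) - 4*(-168) - 120*(-168)) + 43069) = 21770/((324 + 9720 + 672 + 20160) + 43069) = 21770/(30876 + 43069) = 21770/73945 = 21770*(1/73945) = 4354/14789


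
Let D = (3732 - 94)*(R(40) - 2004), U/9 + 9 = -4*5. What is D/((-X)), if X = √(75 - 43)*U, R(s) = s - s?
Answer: -303773*√2/87 ≈ -4937.9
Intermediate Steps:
R(s) = 0
U = -261 (U = -81 + 9*(-4*5) = -81 + 9*(-20) = -81 - 180 = -261)
X = -1044*√2 (X = √(75 - 43)*(-261) = √32*(-261) = (4*√2)*(-261) = -1044*√2 ≈ -1476.4)
D = -7290552 (D = (3732 - 94)*(0 - 2004) = 3638*(-2004) = -7290552)
D/((-X)) = -7290552*√2/2088 = -303773*√2/87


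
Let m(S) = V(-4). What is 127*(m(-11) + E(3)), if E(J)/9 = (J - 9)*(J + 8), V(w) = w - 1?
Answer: -76073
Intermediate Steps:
V(w) = -1 + w
m(S) = -5 (m(S) = -1 - 4 = -5)
E(J) = 9*(-9 + J)*(8 + J) (E(J) = 9*((J - 9)*(J + 8)) = 9*((-9 + J)*(8 + J)) = 9*(-9 + J)*(8 + J))
127*(m(-11) + E(3)) = 127*(-5 + (-648 - 9*3 + 9*3²)) = 127*(-5 + (-648 - 27 + 9*9)) = 127*(-5 + (-648 - 27 + 81)) = 127*(-5 - 594) = 127*(-599) = -76073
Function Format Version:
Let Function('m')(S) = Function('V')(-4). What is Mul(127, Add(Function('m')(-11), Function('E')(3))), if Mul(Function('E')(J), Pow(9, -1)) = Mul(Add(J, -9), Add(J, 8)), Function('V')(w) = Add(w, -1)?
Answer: -76073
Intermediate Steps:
Function('V')(w) = Add(-1, w)
Function('m')(S) = -5 (Function('m')(S) = Add(-1, -4) = -5)
Function('E')(J) = Mul(9, Add(-9, J), Add(8, J)) (Function('E')(J) = Mul(9, Mul(Add(J, -9), Add(J, 8))) = Mul(9, Mul(Add(-9, J), Add(8, J))) = Mul(9, Add(-9, J), Add(8, J)))
Mul(127, Add(Function('m')(-11), Function('E')(3))) = Mul(127, Add(-5, Add(-648, Mul(-9, 3), Mul(9, Pow(3, 2))))) = Mul(127, Add(-5, Add(-648, -27, Mul(9, 9)))) = Mul(127, Add(-5, Add(-648, -27, 81))) = Mul(127, Add(-5, -594)) = Mul(127, -599) = -76073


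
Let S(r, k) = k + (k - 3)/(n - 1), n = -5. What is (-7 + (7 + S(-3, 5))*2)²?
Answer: 2401/9 ≈ 266.78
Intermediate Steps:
S(r, k) = ½ + 5*k/6 (S(r, k) = k + (k - 3)/(-5 - 1) = k + (-3 + k)/(-6) = k + (-3 + k)*(-⅙) = k + (½ - k/6) = ½ + 5*k/6)
(-7 + (7 + S(-3, 5))*2)² = (-7 + (7 + (½ + (⅚)*5))*2)² = (-7 + (7 + (½ + 25/6))*2)² = (-7 + (7 + 14/3)*2)² = (-7 + (35/3)*2)² = (-7 + 70/3)² = (49/3)² = 2401/9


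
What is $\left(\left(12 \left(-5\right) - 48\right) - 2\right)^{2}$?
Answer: $12100$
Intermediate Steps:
$\left(\left(12 \left(-5\right) - 48\right) - 2\right)^{2} = \left(\left(-60 - 48\right) - 2\right)^{2} = \left(-108 - 2\right)^{2} = \left(-110\right)^{2} = 12100$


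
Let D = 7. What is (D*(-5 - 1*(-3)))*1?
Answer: -14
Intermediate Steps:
(D*(-5 - 1*(-3)))*1 = (7*(-5 - 1*(-3)))*1 = (7*(-5 + 3))*1 = (7*(-2))*1 = -14*1 = -14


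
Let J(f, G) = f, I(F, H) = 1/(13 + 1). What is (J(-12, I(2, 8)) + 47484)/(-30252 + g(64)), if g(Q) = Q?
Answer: -11868/7547 ≈ -1.5725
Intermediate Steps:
I(F, H) = 1/14
(J(-12, I(2, 8)) + 47484)/(-30252 + g(64)) = (-12 + 47484)/(-30252 + 64) = 47472/(-30188) = 47472*(-1/30188) = -11868/7547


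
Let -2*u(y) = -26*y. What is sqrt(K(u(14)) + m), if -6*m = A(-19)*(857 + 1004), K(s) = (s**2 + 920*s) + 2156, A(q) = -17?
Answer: sqrt(7487742)/6 ≈ 456.06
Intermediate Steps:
u(y) = 13*y (u(y) = -(-13)*y = 13*y)
K(s) = 2156 + s**2 + 920*s
m = 31637/6 (m = -(-17)*(857 + 1004)/6 = -(-17)*1861/6 = -1/6*(-31637) = 31637/6 ≈ 5272.8)
sqrt(K(u(14)) + m) = sqrt((2156 + (13*14)**2 + 920*(13*14)) + 31637/6) = sqrt((2156 + 182**2 + 920*182) + 31637/6) = sqrt((2156 + 33124 + 167440) + 31637/6) = sqrt(202720 + 31637/6) = sqrt(1247957/6) = sqrt(7487742)/6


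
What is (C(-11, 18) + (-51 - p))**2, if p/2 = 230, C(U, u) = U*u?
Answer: 502681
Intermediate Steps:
p = 460 (p = 2*230 = 460)
(C(-11, 18) + (-51 - p))**2 = (-11*18 + (-51 - 1*460))**2 = (-198 + (-51 - 460))**2 = (-198 - 511)**2 = (-709)**2 = 502681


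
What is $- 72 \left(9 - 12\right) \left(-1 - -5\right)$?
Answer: $864$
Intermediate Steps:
$- 72 \left(9 - 12\right) \left(-1 - -5\right) = - 72 \left(- 3 \left(-1 + 5\right)\right) = - 72 \left(\left(-3\right) 4\right) = \left(-72\right) \left(-12\right) = 864$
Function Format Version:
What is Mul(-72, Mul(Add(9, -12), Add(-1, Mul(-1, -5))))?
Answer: 864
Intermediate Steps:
Mul(-72, Mul(Add(9, -12), Add(-1, Mul(-1, -5)))) = Mul(-72, Mul(-3, Add(-1, 5))) = Mul(-72, Mul(-3, 4)) = Mul(-72, -12) = 864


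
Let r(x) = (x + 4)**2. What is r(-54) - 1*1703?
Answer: 797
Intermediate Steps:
r(x) = (4 + x)**2
r(-54) - 1*1703 = (4 - 54)**2 - 1*1703 = (-50)**2 - 1703 = 2500 - 1703 = 797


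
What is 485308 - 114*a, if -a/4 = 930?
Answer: 909388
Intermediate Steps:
a = -3720 (a = -4*930 = -3720)
485308 - 114*a = 485308 - 114*(-3720) = 485308 + 424080 = 909388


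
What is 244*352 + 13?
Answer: 85901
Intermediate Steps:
244*352 + 13 = 85888 + 13 = 85901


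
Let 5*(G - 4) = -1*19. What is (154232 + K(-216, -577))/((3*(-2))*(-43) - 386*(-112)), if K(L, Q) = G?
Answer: 771161/217450 ≈ 3.5464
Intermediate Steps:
G = ⅕ (G = 4 + (-1*19)/5 = 4 + (⅕)*(-19) = 4 - 19/5 = ⅕ ≈ 0.20000)
K(L, Q) = ⅕
(154232 + K(-216, -577))/((3*(-2))*(-43) - 386*(-112)) = (154232 + ⅕)/((3*(-2))*(-43) - 386*(-112)) = 771161/(5*(-6*(-43) + 43232)) = 771161/(5*(258 + 43232)) = (771161/5)/43490 = (771161/5)*(1/43490) = 771161/217450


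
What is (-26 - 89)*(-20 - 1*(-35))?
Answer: -1725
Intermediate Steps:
(-26 - 89)*(-20 - 1*(-35)) = -115*(-20 + 35) = -115*15 = -1725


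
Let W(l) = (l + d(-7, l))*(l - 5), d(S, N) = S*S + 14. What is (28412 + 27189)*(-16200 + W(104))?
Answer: 18515133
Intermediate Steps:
d(S, N) = 14 + S² (d(S, N) = S² + 14 = 14 + S²)
W(l) = (-5 + l)*(63 + l) (W(l) = (l + (14 + (-7)²))*(l - 5) = (l + (14 + 49))*(-5 + l) = (l + 63)*(-5 + l) = (63 + l)*(-5 + l) = (-5 + l)*(63 + l))
(28412 + 27189)*(-16200 + W(104)) = (28412 + 27189)*(-16200 + (-315 + 104² + 58*104)) = 55601*(-16200 + (-315 + 10816 + 6032)) = 55601*(-16200 + 16533) = 55601*333 = 18515133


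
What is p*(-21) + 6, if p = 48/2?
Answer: -498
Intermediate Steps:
p = 24 (p = 48*(½) = 24)
p*(-21) + 6 = 24*(-21) + 6 = -504 + 6 = -498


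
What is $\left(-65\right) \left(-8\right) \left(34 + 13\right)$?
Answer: $24440$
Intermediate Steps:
$\left(-65\right) \left(-8\right) \left(34 + 13\right) = 520 \cdot 47 = 24440$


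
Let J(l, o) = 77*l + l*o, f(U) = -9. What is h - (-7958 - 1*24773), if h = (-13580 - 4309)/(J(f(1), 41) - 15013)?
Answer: 526168714/16075 ≈ 32732.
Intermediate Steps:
h = 17889/16075 (h = (-13580 - 4309)/(-9*(77 + 41) - 15013) = -17889/(-9*118 - 15013) = -17889/(-1062 - 15013) = -17889/(-16075) = -17889*(-1/16075) = 17889/16075 ≈ 1.1128)
h - (-7958 - 1*24773) = 17889/16075 - (-7958 - 1*24773) = 17889/16075 - (-7958 - 24773) = 17889/16075 - 1*(-32731) = 17889/16075 + 32731 = 526168714/16075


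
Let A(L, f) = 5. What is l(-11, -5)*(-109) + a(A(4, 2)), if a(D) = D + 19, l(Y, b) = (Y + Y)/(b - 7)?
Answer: -1055/6 ≈ -175.83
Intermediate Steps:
l(Y, b) = 2*Y/(-7 + b) (l(Y, b) = (2*Y)/(-7 + b) = 2*Y/(-7 + b))
a(D) = 19 + D
l(-11, -5)*(-109) + a(A(4, 2)) = (2*(-11)/(-7 - 5))*(-109) + (19 + 5) = (2*(-11)/(-12))*(-109) + 24 = (2*(-11)*(-1/12))*(-109) + 24 = (11/6)*(-109) + 24 = -1199/6 + 24 = -1055/6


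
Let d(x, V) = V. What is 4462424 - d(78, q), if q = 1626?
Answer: 4460798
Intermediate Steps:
4462424 - d(78, q) = 4462424 - 1*1626 = 4462424 - 1626 = 4460798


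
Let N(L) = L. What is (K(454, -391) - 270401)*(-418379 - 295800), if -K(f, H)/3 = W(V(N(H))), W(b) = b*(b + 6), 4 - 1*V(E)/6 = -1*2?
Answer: 196354231723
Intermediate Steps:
V(E) = 36 (V(E) = 24 - (-6)*2 = 24 - 6*(-2) = 24 + 12 = 36)
W(b) = b*(6 + b)
K(f, H) = -4536 (K(f, H) = -108*(6 + 36) = -108*42 = -3*1512 = -4536)
(K(454, -391) - 270401)*(-418379 - 295800) = (-4536 - 270401)*(-418379 - 295800) = -274937*(-714179) = 196354231723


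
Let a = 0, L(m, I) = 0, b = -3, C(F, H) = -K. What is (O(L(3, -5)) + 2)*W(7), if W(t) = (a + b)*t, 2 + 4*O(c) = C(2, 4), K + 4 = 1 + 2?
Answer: -147/4 ≈ -36.750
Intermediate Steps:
K = -1 (K = -4 + (1 + 2) = -4 + 3 = -1)
C(F, H) = 1 (C(F, H) = -1*(-1) = 1)
O(c) = -1/4 (O(c) = -1/2 + (1/4)*1 = -1/2 + 1/4 = -1/4)
W(t) = -3*t (W(t) = (0 - 3)*t = -3*t)
(O(L(3, -5)) + 2)*W(7) = (-1/4 + 2)*(-3*7) = (7/4)*(-21) = -147/4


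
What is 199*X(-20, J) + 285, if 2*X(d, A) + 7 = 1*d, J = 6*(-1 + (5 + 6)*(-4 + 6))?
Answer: -4803/2 ≈ -2401.5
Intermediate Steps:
J = 126 (J = 6*(-1 + 11*2) = 6*(-1 + 22) = 6*21 = 126)
X(d, A) = -7/2 + d/2 (X(d, A) = -7/2 + (1*d)/2 = -7/2 + d/2)
199*X(-20, J) + 285 = 199*(-7/2 + (½)*(-20)) + 285 = 199*(-7/2 - 10) + 285 = 199*(-27/2) + 285 = -5373/2 + 285 = -4803/2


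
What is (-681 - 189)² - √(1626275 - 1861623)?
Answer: 756900 - 2*I*√58837 ≈ 7.569e+5 - 485.13*I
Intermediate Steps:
(-681 - 189)² - √(1626275 - 1861623) = (-870)² - √(-235348) = 756900 - 2*I*√58837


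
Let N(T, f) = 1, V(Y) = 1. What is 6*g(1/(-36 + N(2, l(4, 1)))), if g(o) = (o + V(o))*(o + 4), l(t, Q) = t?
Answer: 28356/1225 ≈ 23.148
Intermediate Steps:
g(o) = (1 + o)*(4 + o) (g(o) = (o + 1)*(o + 4) = (1 + o)*(4 + o))
6*g(1/(-36 + N(2, l(4, 1)))) = 6*(4 + (1/(-36 + 1))**2 + 5/(-36 + 1)) = 6*(4 + (1/(-35))**2 + 5/(-35)) = 6*(4 + (-1/35)**2 + 5*(-1/35)) = 6*(4 + 1/1225 - 1/7) = 6*(4726/1225) = 28356/1225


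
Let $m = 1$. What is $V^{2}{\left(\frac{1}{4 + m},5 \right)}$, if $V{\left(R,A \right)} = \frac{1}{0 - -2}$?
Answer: $\frac{1}{4} \approx 0.25$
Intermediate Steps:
$V{\left(R,A \right)} = \frac{1}{2}$ ($V{\left(R,A \right)} = \frac{1}{0 + 2} = \frac{1}{2}$)
$V^{2}{\left(\frac{1}{4 + m},5 \right)} = \left(\frac{1}{2}\right)^{2} = \frac{1}{4}$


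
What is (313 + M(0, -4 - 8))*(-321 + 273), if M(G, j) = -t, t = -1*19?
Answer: -15936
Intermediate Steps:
t = -19
M(G, j) = 19 (M(G, j) = -1*(-19) = 19)
(313 + M(0, -4 - 8))*(-321 + 273) = (313 + 19)*(-321 + 273) = 332*(-48) = -15936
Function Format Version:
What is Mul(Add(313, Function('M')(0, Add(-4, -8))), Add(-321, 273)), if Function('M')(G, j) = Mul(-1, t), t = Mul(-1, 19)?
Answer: -15936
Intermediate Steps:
t = -19
Function('M')(G, j) = 19 (Function('M')(G, j) = Mul(-1, -19) = 19)
Mul(Add(313, Function('M')(0, Add(-4, -8))), Add(-321, 273)) = Mul(Add(313, 19), Add(-321, 273)) = Mul(332, -48) = -15936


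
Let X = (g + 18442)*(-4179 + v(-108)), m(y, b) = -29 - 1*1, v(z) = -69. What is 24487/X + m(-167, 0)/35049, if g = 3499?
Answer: -1218135301/1088918314344 ≈ -0.0011187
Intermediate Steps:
m(y, b) = -30 (m(y, b) = -29 - 1 = -30)
X = -93205368 (X = (3499 + 18442)*(-4179 - 69) = 21941*(-4248) = -93205368)
24487/X + m(-167, 0)/35049 = 24487/(-93205368) - 30/35049 = 24487*(-1/93205368) - 30*1/35049 = -24487/93205368 - 10/11683 = -1218135301/1088918314344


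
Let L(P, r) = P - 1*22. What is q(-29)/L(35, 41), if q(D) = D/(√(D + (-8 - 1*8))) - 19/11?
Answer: -19/143 + 29*I*√5/195 ≈ -0.13287 + 0.33254*I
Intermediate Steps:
L(P, r) = -22 + P (L(P, r) = P - 22 = -22 + P)
q(D) = -19/11 + D/√(-16 + D) (q(D) = D/(√(D + (-8 - 8))) - 19*1/11 = D/(√(D - 16)) - 19/11 = D/(√(-16 + D)) - 19/11 = D/√(-16 + D) - 19/11 = -19/11 + D/√(-16 + D))
q(-29)/L(35, 41) = (-19/11 - 29/√(-16 - 29))/(-22 + 35) = (-19/11 - (-29)*I*√5/15)/13 = (-19/11 - (-29)*I*√5/15)*(1/13) = (-19/11 + 29*I*√5/15)*(1/13) = -19/143 + 29*I*√5/195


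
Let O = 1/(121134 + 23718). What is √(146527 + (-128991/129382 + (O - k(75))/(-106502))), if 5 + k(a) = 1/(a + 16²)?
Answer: √33035248399711620813770229302225482602/15015210912955572 ≈ 382.79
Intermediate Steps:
k(a) = -5 + 1/(256 + a) (k(a) = -5 + 1/(a + 16²) = -5 + 1/(a + 256) = -5 + 1/(256 + a))
O = 1/144852 ≈ 6.9036e-6
√(146527 + (-128991/129382 + (O - k(75))/(-106502))) = √(146527 + (-128991/129382 + (1/144852 - (-1279 - 5*75)/(256 + 75))/(-106502))) = √(146527 + (-128991*1/129382 + (1/144852 - (-1279 - 375)/331)*(-1/106502))) = √(146527 + (-128991/129382 + (1/144852 - (-1654)/331)*(-1/106502))) = √(146527 + (-128991/129382 + (1/144852 - 1*(-1654/331))*(-1/106502))) = √(146527 + (-128991/129382 + (1/144852 + 1654/331)*(-1/106502))) = √(146527 + (-128991/129382 + (239585539/47946012)*(-1/106502))) = √(146527 + (-128991/129382 - 239585539/5106346170024)) = √(146527 - 29941077130626031/30030421825911144) = √(4400237677808151570857/30030421825911144) = √33035248399711620813770229302225482602/15015210912955572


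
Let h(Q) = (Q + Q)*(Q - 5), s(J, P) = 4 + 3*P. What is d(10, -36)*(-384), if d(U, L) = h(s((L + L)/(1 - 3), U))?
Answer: -757248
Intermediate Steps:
h(Q) = 2*Q*(-5 + Q) (h(Q) = (2*Q)*(-5 + Q) = 2*Q*(-5 + Q))
d(U, L) = 2*(-1 + 3*U)*(4 + 3*U) (d(U, L) = 2*(4 + 3*U)*(-5 + (4 + 3*U)) = 2*(4 + 3*U)*(-1 + 3*U) = 2*(-1 + 3*U)*(4 + 3*U))
d(10, -36)*(-384) = (-8 + 18*10 + 18*10²)*(-384) = (-8 + 180 + 18*100)*(-384) = (-8 + 180 + 1800)*(-384) = 1972*(-384) = -757248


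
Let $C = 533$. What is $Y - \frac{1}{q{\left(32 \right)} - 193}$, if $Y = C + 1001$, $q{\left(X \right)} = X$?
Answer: $\frac{246975}{161} \approx 1534.0$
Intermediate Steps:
$Y = 1534$ ($Y = 533 + 1001 = 1534$)
$Y - \frac{1}{q{\left(32 \right)} - 193} = 1534 - \frac{1}{32 - 193} = 1534 - \frac{1}{-161} = 1534 - - \frac{1}{161} = 1534 + \frac{1}{161} = \frac{246975}{161}$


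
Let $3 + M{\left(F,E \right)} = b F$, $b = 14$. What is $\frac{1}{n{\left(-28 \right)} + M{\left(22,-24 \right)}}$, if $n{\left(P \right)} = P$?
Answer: $\frac{1}{277} \approx 0.0036101$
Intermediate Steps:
$M{\left(F,E \right)} = -3 + 14 F$
$\frac{1}{n{\left(-28 \right)} + M{\left(22,-24 \right)}} = \frac{1}{-28 + \left(-3 + 14 \cdot 22\right)} = \frac{1}{-28 + \left(-3 + 308\right)} = \frac{1}{-28 + 305} = \frac{1}{277}$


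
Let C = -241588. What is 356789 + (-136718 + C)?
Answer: -21517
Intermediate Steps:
356789 + (-136718 + C) = 356789 + (-136718 - 241588) = 356789 - 378306 = -21517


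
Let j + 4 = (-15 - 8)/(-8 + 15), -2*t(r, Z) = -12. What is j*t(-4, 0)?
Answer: -306/7 ≈ -43.714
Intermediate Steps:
t(r, Z) = 6 (t(r, Z) = -1/2*(-12) = 6)
j = -51/7 (j = -4 + (-15 - 8)/(-8 + 15) = -4 - 23/7 = -51/7 ≈ -7.2857)
j*t(-4, 0) = -51/7*6 = -306/7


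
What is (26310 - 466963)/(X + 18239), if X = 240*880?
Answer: -440653/229439 ≈ -1.9206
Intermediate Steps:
X = 211200
(26310 - 466963)/(X + 18239) = (26310 - 466963)/(211200 + 18239) = -440653/229439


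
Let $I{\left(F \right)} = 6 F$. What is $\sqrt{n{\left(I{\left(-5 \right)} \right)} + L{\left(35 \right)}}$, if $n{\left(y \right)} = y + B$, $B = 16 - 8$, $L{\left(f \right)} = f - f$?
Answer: $i \sqrt{22} \approx 4.6904 i$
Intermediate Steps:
$L{\left(f \right)} = 0$
$B = 8$ ($B = 16 - 8 = 8$)
$n{\left(y \right)} = 8 + y$ ($n{\left(y \right)} = y + 8 = 8 + y$)
$\sqrt{n{\left(I{\left(-5 \right)} \right)} + L{\left(35 \right)}} = \sqrt{\left(8 + 6 \left(-5\right)\right) + 0} = \sqrt{\left(8 - 30\right) + 0} = \sqrt{-22 + 0} = \sqrt{-22} = i \sqrt{22}$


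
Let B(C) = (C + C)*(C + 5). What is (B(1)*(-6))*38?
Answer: -2736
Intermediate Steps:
B(C) = 2*C*(5 + C) (B(C) = (2*C)*(5 + C) = 2*C*(5 + C))
(B(1)*(-6))*38 = ((2*1*(5 + 1))*(-6))*38 = ((2*1*6)*(-6))*38 = (12*(-6))*38 = -72*38 = -2736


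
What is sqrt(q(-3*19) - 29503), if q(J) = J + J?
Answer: I*sqrt(29617) ≈ 172.1*I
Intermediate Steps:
q(J) = 2*J
sqrt(q(-3*19) - 29503) = sqrt(2*(-3*19) - 29503) = sqrt(2*(-57) - 29503) = sqrt(-114 - 29503) = sqrt(-29617) = I*sqrt(29617)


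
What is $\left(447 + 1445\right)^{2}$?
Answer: $3579664$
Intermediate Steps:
$\left(447 + 1445\right)^{2} = 1892^{2} = 3579664$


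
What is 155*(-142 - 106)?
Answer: -38440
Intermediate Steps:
155*(-142 - 106) = 155*(-248) = -38440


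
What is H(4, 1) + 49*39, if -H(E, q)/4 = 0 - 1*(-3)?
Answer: 1899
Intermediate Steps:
H(E, q) = -12 (H(E, q) = -4*(0 - 1*(-3)) = -4*(0 + 3) = -4*3 = -12)
H(4, 1) + 49*39 = -12 + 49*39 = -12 + 1911 = 1899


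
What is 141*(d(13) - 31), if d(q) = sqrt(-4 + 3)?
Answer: -4371 + 141*I ≈ -4371.0 + 141.0*I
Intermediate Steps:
d(q) = I (d(q) = sqrt(-1) = I)
141*(d(13) - 31) = 141*(I - 31) = 141*(-31 + I) = -4371 + 141*I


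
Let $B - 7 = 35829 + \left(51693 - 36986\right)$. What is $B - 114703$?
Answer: $-64160$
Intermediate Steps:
$B = 50543$ ($B = 7 + \left(35829 + \left(51693 - 36986\right)\right) = 7 + \left(35829 + 14707\right) = 7 + 50536 = 50543$)
$B - 114703 = 50543 - 114703 = -64160$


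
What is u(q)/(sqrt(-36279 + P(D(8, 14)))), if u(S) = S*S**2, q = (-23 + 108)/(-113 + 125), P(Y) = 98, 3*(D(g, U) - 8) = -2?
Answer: -614125*I*sqrt(36181)/62520768 ≈ -1.8684*I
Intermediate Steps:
D(g, U) = 22/3 (D(g, U) = 8 + (1/3)*(-2) = 8 - 2/3 = 22/3)
q = 85/12 ≈ 7.0833
u(S) = S**3
u(q)/(sqrt(-36279 + P(D(8, 14)))) = (85/12)**3/(sqrt(-36279 + 98)) = 614125/(1728*(sqrt(-36181))) = 614125/(1728*((I*sqrt(36181)))) = 614125*(-I*sqrt(36181)/36181)/1728 = -614125*I*sqrt(36181)/62520768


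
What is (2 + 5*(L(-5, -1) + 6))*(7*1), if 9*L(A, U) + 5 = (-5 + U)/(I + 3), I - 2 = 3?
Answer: 7259/36 ≈ 201.64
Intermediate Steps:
I = 5 (I = 2 + 3 = 5)
L(A, U) = -5/8 + U/72 (L(A, U) = -5/9 + ((-5 + U)/(5 + 3))/9 = -5/9 + ((-5 + U)/8)/9 = -5/9 + ((-5 + U)*(⅛))/9 = -5/9 + (-5/8 + U/8)/9 = -5/9 + (-5/72 + U/72) = -5/8 + U/72)
(2 + 5*(L(-5, -1) + 6))*(7*1) = (2 + 5*((-5/8 + (1/72)*(-1)) + 6))*(7*1) = (2 + 5*((-5/8 - 1/72) + 6))*7 = (2 + 5*(-23/36 + 6))*7 = (2 + 5*(193/36))*7 = (2 + 965/36)*7 = (1037/36)*7 = 7259/36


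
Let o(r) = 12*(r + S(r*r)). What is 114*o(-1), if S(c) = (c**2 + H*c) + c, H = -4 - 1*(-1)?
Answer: -2736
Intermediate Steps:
H = -3 (H = -4 + 1 = -3)
S(c) = c**2 - 2*c (S(c) = (c**2 - 3*c) + c = c**2 - 2*c)
o(r) = 12*r + 12*r**2*(-2 + r**2) (o(r) = 12*(r + (r*r)*(-2 + r*r)) = 12*(r + r**2*(-2 + r**2)) = 12*r + 12*r**2*(-2 + r**2))
114*o(-1) = 114*(12*(-1)*(1 - (-2 + (-1)**2))) = 114*(12*(-1)*(1 - (-2 + 1))) = 114*(12*(-1)*(1 - 1*(-1))) = 114*(12*(-1)*(1 + 1)) = 114*(12*(-1)*2) = 114*(-24) = -2736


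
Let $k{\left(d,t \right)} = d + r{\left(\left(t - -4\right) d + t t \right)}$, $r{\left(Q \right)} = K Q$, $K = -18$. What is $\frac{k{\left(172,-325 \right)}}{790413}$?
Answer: $- \frac{907262}{790413} \approx -1.1478$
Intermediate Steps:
$r{\left(Q \right)} = - 18 Q$
$k{\left(d,t \right)} = d - 18 t^{2} - 18 d \left(4 + t\right)$ ($k{\left(d,t \right)} = d - 18 \left(\left(t - -4\right) d + t t\right) = d - 18 \left(\left(t + 4\right) d + t^{2}\right) = d - 18 \left(\left(4 + t\right) d + t^{2}\right) = d - 18 \left(d \left(4 + t\right) + t^{2}\right) = d - 18 \left(t^{2} + d \left(4 + t\right)\right) = d - \left(18 t^{2} + 18 d \left(4 + t\right)\right) = d - 18 t^{2} - 18 d \left(4 + t\right)$)
$\frac{k{\left(172,-325 \right)}}{790413} = \frac{\left(-71\right) 172 - 18 \left(-325\right)^{2} - 3096 \left(-325\right)}{790413} = \left(-12212 - 1901250 + 1006200\right) \frac{1}{790413} = \left(-907262\right) \frac{1}{790413} = - \frac{907262}{790413}$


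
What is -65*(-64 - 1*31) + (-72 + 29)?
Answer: 6132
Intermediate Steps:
-65*(-64 - 1*31) + (-72 + 29) = -65*(-64 - 31) - 43 = -65*(-95) - 43 = 6175 - 43 = 6132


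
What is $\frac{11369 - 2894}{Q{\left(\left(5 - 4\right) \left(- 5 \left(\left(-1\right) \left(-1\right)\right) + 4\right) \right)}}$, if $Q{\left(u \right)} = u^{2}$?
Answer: $8475$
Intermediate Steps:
$\frac{11369 - 2894}{Q{\left(\left(5 - 4\right) \left(- 5 \left(\left(-1\right) \left(-1\right)\right) + 4\right) \right)}} = \frac{11369 - 2894}{\left(\left(5 - 4\right) \left(- 5 \left(\left(-1\right) \left(-1\right)\right) + 4\right)\right)^{2}} = \frac{8475}{\left(1 \left(\left(-5\right) 1 + 4\right)\right)^{2}} = \frac{8475}{\left(1 \left(-5 + 4\right)\right)^{2}} = \frac{8475}{\left(1 \left(-1\right)\right)^{2}} = \frac{8475}{\left(-1\right)^{2}} = \frac{8475}{1} = 8475 \cdot 1 = 8475$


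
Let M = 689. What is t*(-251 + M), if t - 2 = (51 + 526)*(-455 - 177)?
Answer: -159721956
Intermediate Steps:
t = -364662 (t = 2 + (51 + 526)*(-455 - 177) = 2 + 577*(-632) = 2 - 364664 = -364662)
t*(-251 + M) = -364662*(-251 + 689) = -364662*438 = -159721956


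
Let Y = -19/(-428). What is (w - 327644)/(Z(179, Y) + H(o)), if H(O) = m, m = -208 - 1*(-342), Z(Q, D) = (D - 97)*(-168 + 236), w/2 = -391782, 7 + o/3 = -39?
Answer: 118899256/691111 ≈ 172.04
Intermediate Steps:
o = -138 (o = -21 + 3*(-39) = -21 - 117 = -138)
w = -783564 (w = 2*(-391782) = -783564)
Y = 19/428 (Y = -19*(-1/428) = 19/428 ≈ 0.044393)
Z(Q, D) = -6596 + 68*D (Z(Q, D) = (-97 + D)*68 = -6596 + 68*D)
m = 134 (m = -208 + 342 = 134)
H(O) = 134
(w - 327644)/(Z(179, Y) + H(o)) = (-783564 - 327644)/((-6596 + 68*(19/428)) + 134) = -1111208/((-6596 + 323/107) + 134) = -1111208/(-705449/107 + 134) = -1111208/(-691111/107) = -1111208*(-107/691111) = 118899256/691111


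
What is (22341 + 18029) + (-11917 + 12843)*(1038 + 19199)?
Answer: 18779832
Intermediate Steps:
(22341 + 18029) + (-11917 + 12843)*(1038 + 19199) = 40370 + 926*20237 = 40370 + 18739462 = 18779832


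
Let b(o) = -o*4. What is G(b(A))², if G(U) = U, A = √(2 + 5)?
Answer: 112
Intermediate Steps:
A = √7 ≈ 2.6458
b(o) = -4*o
G(b(A))² = (-4*√7)² = 112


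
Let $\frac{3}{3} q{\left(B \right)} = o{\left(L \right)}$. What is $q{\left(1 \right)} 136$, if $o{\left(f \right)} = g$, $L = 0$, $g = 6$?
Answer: $816$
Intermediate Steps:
$o{\left(f \right)} = 6$
$q{\left(B \right)} = 6$
$q{\left(1 \right)} 136 = 6 \cdot 136 = 816$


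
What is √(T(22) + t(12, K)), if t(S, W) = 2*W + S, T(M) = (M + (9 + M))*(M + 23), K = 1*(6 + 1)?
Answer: √2411 ≈ 49.102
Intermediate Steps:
K = 7 (K = 1*7 = 7)
T(M) = (9 + 2*M)*(23 + M)
t(S, W) = S + 2*W
√(T(22) + t(12, K)) = √((207 + 2*22² + 55*22) + (12 + 2*7)) = √((207 + 2*484 + 1210) + (12 + 14)) = √((207 + 968 + 1210) + 26) = √(2385 + 26) = √2411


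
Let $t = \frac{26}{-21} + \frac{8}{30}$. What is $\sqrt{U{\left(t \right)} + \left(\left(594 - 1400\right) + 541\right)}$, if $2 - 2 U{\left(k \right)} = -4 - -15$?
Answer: $\frac{7 i \sqrt{22}}{2} \approx 16.416 i$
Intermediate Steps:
$t = - \frac{34}{35}$ ($t = 26 \left(- \frac{1}{21}\right) + 8 \cdot \frac{1}{30} = - \frac{26}{21} + \frac{4}{15} = - \frac{34}{35} \approx -0.97143$)
$U{\left(k \right)} = - \frac{9}{2}$ ($U{\left(k \right)} = 1 - \frac{-4 - -15}{2} = 1 - \frac{-4 + 15}{2} = 1 - \frac{11}{2} = - \frac{9}{2}$)
$\sqrt{U{\left(t \right)} + \left(\left(594 - 1400\right) + 541\right)} = \sqrt{- \frac{9}{2} + \left(\left(594 - 1400\right) + 541\right)} = \sqrt{- \frac{9}{2} + \left(-806 + 541\right)} = \sqrt{- \frac{9}{2} - 265} = \sqrt{- \frac{539}{2}} = \frac{7 i \sqrt{22}}{2}$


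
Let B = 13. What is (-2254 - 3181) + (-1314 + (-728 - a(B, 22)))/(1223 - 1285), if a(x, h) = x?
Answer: -334915/62 ≈ -5401.9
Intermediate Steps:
(-2254 - 3181) + (-1314 + (-728 - a(B, 22)))/(1223 - 1285) = (-2254 - 3181) + (-1314 + (-728 - 1*13))/(1223 - 1285) = -5435 + (-1314 + (-728 - 13))/(-62) = -5435 + (-1314 - 741)*(-1/62) = -5435 - 2055*(-1/62) = -5435 + 2055/62 = -334915/62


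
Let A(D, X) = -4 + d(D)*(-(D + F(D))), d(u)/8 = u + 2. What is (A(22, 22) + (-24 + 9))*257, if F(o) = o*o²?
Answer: -526505363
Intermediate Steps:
d(u) = 16 + 8*u (d(u) = 8*(u + 2) = 8*(2 + u) = 16 + 8*u)
F(o) = o³
A(D, X) = -4 + (16 + 8*D)*(-D - D³) (A(D, X) = -4 + (16 + 8*D)*(-(D + D³)) = -4 + (16 + 8*D)*(-D - D³))
(A(22, 22) + (-24 + 9))*257 = ((-4 - 8*22*(2 + 22) - 8*22³*(2 + 22)) + (-24 + 9))*257 = ((-4 - 8*22*24 - 8*10648*24) - 15)*257 = ((-4 - 4224 - 2044416) - 15)*257 = (-2048644 - 15)*257 = -2048659*257 = -526505363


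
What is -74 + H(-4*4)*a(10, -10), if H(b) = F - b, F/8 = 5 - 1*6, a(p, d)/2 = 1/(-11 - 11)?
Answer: -822/11 ≈ -74.727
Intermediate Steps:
a(p, d) = -1/11 (a(p, d) = 2/(-11 - 11) = 2/(-22) = 2*(-1/22) = -1/11)
F = -8 (F = 8*(5 - 1*6) = 8*(5 - 6) = 8*(-1) = -8)
H(b) = -8 - b
-74 + H(-4*4)*a(10, -10) = -74 + (-8 - (-4)*4)*(-1/11) = -74 + (-8 - 1*(-16))*(-1/11) = -74 + (-8 + 16)*(-1/11) = -74 + 8*(-1/11) = -74 - 8/11 = -822/11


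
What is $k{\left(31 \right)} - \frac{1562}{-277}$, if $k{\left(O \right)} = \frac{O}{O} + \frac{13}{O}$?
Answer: $\frac{60610}{8587} \approx 7.0583$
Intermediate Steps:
$k{\left(O \right)} = 1 + \frac{13}{O}$
$k{\left(31 \right)} - \frac{1562}{-277} = \frac{13 + 31}{31} - \frac{1562}{-277} = \frac{1}{31} \cdot 44 - 1562 \left(- \frac{1}{277}\right) = \frac{44}{31} - - \frac{1562}{277} = \frac{44}{31} + \frac{1562}{277} = \frac{60610}{8587}$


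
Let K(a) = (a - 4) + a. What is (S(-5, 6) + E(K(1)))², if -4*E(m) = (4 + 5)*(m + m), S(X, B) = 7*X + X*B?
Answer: 3136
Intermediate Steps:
S(X, B) = 7*X + B*X
K(a) = -4 + 2*a (K(a) = (-4 + a) + a = -4 + 2*a)
E(m) = -9*m/2 (E(m) = -(4 + 5)*(m + m)/4 = -9*2*m/4 = -9*m/2)
(S(-5, 6) + E(K(1)))² = (-5*(7 + 6) - 9*(-4 + 2*1)/2)² = (-5*13 - 9*(-4 + 2)/2)² = (-65 - 9/2*(-2))² = (-65 + 9)² = (-56)² = 3136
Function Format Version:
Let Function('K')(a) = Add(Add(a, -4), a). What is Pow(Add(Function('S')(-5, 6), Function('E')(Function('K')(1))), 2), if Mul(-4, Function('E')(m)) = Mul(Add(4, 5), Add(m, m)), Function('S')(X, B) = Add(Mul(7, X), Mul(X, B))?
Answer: 3136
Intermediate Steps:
Function('S')(X, B) = Add(Mul(7, X), Mul(B, X))
Function('K')(a) = Add(-4, Mul(2, a)) (Function('K')(a) = Add(Add(-4, a), a) = Add(-4, Mul(2, a)))
Function('E')(m) = Mul(Rational(-9, 2), m) (Function('E')(m) = Mul(Rational(-1, 4), Mul(Add(4, 5), Add(m, m))) = Mul(Rational(-1, 4), Mul(9, Mul(2, m))) = Mul(Rational(-1, 4), Mul(18, m)) = Mul(Rational(-9, 2), m))
Pow(Add(Function('S')(-5, 6), Function('E')(Function('K')(1))), 2) = Pow(Add(Mul(-5, Add(7, 6)), Mul(Rational(-9, 2), Add(-4, Mul(2, 1)))), 2) = Pow(Add(Mul(-5, 13), Mul(Rational(-9, 2), Add(-4, 2))), 2) = Pow(Add(-65, Mul(Rational(-9, 2), -2)), 2) = Pow(Add(-65, 9), 2) = Pow(-56, 2) = 3136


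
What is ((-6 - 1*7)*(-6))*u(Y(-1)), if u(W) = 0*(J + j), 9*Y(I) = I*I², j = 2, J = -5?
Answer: 0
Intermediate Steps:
Y(I) = I³/9 (Y(I) = (I*I²)/9 = I³/9)
u(W) = 0 (u(W) = 0*(-5 + 2) = 0*(-3) = 0)
((-6 - 1*7)*(-6))*u(Y(-1)) = ((-6 - 1*7)*(-6))*0 = ((-6 - 7)*(-6))*0 = -13*(-6)*0 = 78*0 = 0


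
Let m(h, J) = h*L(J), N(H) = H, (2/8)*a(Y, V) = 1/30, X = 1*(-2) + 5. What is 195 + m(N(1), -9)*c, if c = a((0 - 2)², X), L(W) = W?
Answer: 969/5 ≈ 193.80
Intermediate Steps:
X = 3 (X = -2 + 5 = 3)
a(Y, V) = 2/15 (a(Y, V) = 4/30 = 4*(1/30) = 2/15)
c = 2/15 ≈ 0.13333
m(h, J) = J*h (m(h, J) = h*J = J*h)
195 + m(N(1), -9)*c = 195 - 9*1*(2/15) = 195 - 9*2/15 = 195 - 6/5 = 969/5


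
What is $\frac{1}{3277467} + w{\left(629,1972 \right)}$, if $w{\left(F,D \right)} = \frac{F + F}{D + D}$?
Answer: $\frac{121266395}{380186172} \approx 0.31897$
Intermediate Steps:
$w{\left(F,D \right)} = \frac{F}{D}$ ($w{\left(F,D \right)} = \frac{2 F}{2 D} = 2 F \frac{1}{2 D} = \frac{F}{D}$)
$\frac{1}{3277467} + w{\left(629,1972 \right)} = \frac{1}{3277467} + \frac{629}{1972} = \frac{1}{3277467} + 629 \cdot \frac{1}{1972} = \frac{1}{3277467} + \frac{37}{116} = \frac{121266395}{380186172}$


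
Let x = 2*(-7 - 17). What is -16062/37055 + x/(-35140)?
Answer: -28132002/65105635 ≈ -0.43210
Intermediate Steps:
x = -48 (x = 2*(-24) = -48)
-16062/37055 + x/(-35140) = -16062/37055 - 48/(-35140) = -16062*1/37055 - 48*(-1/35140) = -16062/37055 + 12/8785 = -28132002/65105635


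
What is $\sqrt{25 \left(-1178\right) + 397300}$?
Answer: $5 \sqrt{14714} \approx 606.51$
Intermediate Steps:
$\sqrt{25 \left(-1178\right) + 397300} = \sqrt{-29450 + 397300} = \sqrt{367850} = 5 \sqrt{14714}$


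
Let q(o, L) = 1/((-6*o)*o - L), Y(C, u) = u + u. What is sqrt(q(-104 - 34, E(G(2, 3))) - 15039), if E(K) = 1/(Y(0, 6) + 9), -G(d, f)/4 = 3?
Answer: 2*I*sqrt(21647949496959855)/2399545 ≈ 122.63*I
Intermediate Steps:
G(d, f) = -12 (G(d, f) = -4*3 = -12)
Y(C, u) = 2*u
E(K) = 1/21 (E(K) = 1/(2*6 + 9) = 1/(12 + 9) = 1/21)
q(o, L) = 1/(-L - 6*o**2) (q(o, L) = 1/(-6*o**2 - L) = 1/(-L - 6*o**2))
sqrt(q(-104 - 34, E(G(2, 3))) - 15039) = sqrt(-1/(1/21 + 6*(-104 - 34)**2) - 15039) = sqrt(-1/(1/21 + 6*(-138)**2) - 15039) = sqrt(-1/(1/21 + 6*19044) - 15039) = sqrt(-1/(1/21 + 114264) - 15039) = sqrt(-1/2399545/21 - 15039) = sqrt(-1*21/2399545 - 15039) = sqrt(-21/2399545 - 15039) = sqrt(-36086757276/2399545) = 2*I*sqrt(21647949496959855)/2399545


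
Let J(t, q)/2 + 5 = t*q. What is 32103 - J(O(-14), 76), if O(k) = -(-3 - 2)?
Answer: 31353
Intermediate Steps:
O(k) = 5 (O(k) = -1*(-5) = 5)
J(t, q) = -10 + 2*q*t (J(t, q) = -10 + 2*(t*q) = -10 + 2*(q*t) = -10 + 2*q*t)
32103 - J(O(-14), 76) = 32103 - (-10 + 2*76*5) = 32103 - (-10 + 760) = 32103 - 1*750 = 32103 - 750 = 31353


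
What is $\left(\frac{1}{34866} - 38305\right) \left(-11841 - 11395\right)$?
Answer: $\frac{15516328454722}{17433} \approx 8.9005 \cdot 10^{8}$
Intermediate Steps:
$\left(\frac{1}{34866} - 38305\right) \left(-11841 - 11395\right) = \left(\frac{1}{34866} - 38305\right) \left(-23236\right) = \left(- \frac{1335542129}{34866}\right) \left(-23236\right) = \frac{15516328454722}{17433}$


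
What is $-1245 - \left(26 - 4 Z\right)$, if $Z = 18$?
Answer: $-1199$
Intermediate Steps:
$-1245 - \left(26 - 4 Z\right) = -1245 - \left(26 - 72\right) = -1245 - -46 = -1245 + 46 = -1199$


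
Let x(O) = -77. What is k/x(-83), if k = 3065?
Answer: -3065/77 ≈ -39.805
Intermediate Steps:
k/x(-83) = 3065/(-77) = 3065*(-1/77) = -3065/77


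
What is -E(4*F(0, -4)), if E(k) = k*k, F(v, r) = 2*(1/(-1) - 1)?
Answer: -256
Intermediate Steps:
F(v, r) = -4 (F(v, r) = 2*(-1 - 1) = 2*(-2) = -4)
E(k) = k**2
-E(4*F(0, -4)) = -(4*(-4))**2 = -1*(-16)**2 = -1*256 = -256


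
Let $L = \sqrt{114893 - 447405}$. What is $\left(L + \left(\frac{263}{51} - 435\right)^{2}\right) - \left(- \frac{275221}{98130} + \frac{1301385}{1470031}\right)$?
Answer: $\frac{23108507443410108307}{125068341140010} + 4 i \sqrt{20782} \approx 1.8477 \cdot 10^{5} + 576.64 i$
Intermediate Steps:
$L = 4 i \sqrt{20782}$ ($L = \sqrt{-332512} = 4 i \sqrt{20782} \approx 576.64 i$)
$\left(L + \left(\frac{263}{51} - 435\right)^{2}\right) - \left(- \frac{275221}{98130} + \frac{1301385}{1470031}\right) = \left(4 i \sqrt{20782} + \left(\frac{263}{51} - 435\right)^{2}\right) - \left(- \frac{275221}{98130} + \frac{1301385}{1470031}\right) = \left(4 i \sqrt{20782} + \left(263 \cdot \frac{1}{51} - 435\right)^{2}\right) - - \frac{276878491801}{144254142030} = \left(4 i \sqrt{20782} + \left(\frac{263}{51} - 435\right)^{2}\right) + \left(\frac{275221}{98130} - \frac{1301385}{1470031}\right) = \left(4 i \sqrt{20782} + \left(- \frac{21922}{51}\right)^{2}\right) + \frac{276878491801}{144254142030} = \left(4 i \sqrt{20782} + \frac{480574084}{2601}\right) + \frac{276878491801}{144254142030} = \left(\frac{480574084}{2601} + 4 i \sqrt{20782}\right) + \frac{276878491801}{144254142030} = \frac{23108507443410108307}{125068341140010} + 4 i \sqrt{20782}$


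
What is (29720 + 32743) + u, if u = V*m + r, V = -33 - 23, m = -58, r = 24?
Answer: 65735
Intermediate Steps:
V = -56
u = 3272 (u = -56*(-58) + 24 = 3248 + 24 = 3272)
(29720 + 32743) + u = (29720 + 32743) + 3272 = 62463 + 3272 = 65735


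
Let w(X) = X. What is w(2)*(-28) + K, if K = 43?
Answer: -13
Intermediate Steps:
w(2)*(-28) + K = 2*(-28) + 43 = -56 + 43 = -13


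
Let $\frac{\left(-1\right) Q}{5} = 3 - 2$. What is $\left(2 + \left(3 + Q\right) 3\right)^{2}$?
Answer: $16$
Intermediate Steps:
$Q = -5$ ($Q = - 5 \left(3 - 2\right) = \left(-5\right) 1 = -5$)
$\left(2 + \left(3 + Q\right) 3\right)^{2} = \left(2 + \left(3 - 5\right) 3\right)^{2} = \left(2 - 6\right)^{2} = \left(-4\right)^{2} = 16$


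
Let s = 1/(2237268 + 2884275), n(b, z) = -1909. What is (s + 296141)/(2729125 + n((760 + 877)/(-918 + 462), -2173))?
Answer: 379174716391/3491888503572 ≈ 0.10859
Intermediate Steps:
s = 1/5121543 ≈ 1.9525e-7
(s + 296141)/(2729125 + n((760 + 877)/(-918 + 462), -2173)) = (1/5121543 + 296141)/(2729125 - 1909) = (1516698865564/5121543)/2727216 = (1516698865564/5121543)*(1/2727216) = 379174716391/3491888503572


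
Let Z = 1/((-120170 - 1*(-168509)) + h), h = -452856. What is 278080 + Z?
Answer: 112488087359/404517 ≈ 2.7808e+5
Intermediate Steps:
Z = -1/404517 (Z = 1/((-120170 - 1*(-168509)) - 452856) = 1/((-120170 + 168509) - 452856) = 1/(48339 - 452856) = 1/(-404517) = -1/404517 ≈ -2.4721e-6)
278080 + Z = 278080 - 1/404517 = 112488087359/404517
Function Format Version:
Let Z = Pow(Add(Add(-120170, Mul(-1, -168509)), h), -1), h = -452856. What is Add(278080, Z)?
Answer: Rational(112488087359, 404517) ≈ 2.7808e+5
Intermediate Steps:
Z = Rational(-1, 404517) (Z = Pow(Add(Add(-120170, Mul(-1, -168509)), -452856), -1) = Pow(Add(Add(-120170, 168509), -452856), -1) = Pow(Add(48339, -452856), -1) = Pow(-404517, -1) = Rational(-1, 404517) ≈ -2.4721e-6)
Add(278080, Z) = Add(278080, Rational(-1, 404517)) = Rational(112488087359, 404517)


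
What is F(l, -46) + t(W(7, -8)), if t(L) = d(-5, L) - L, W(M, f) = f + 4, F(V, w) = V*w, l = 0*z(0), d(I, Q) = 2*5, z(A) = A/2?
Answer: 14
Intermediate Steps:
z(A) = A/2 (z(A) = A*(1/2) = A/2)
d(I, Q) = 10
l = 0 (l = 0*((1/2)*0) = 0*0 = 0)
W(M, f) = 4 + f
t(L) = 10 - L
F(l, -46) + t(W(7, -8)) = 0*(-46) + (10 - (4 - 8)) = 0 + (10 - 1*(-4)) = 0 + (10 + 4) = 0 + 14 = 14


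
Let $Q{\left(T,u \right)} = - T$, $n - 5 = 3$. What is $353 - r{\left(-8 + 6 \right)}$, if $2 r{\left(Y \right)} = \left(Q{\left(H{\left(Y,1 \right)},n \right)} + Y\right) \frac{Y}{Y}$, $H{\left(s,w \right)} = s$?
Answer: $353$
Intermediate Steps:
$n = 8$ ($n = 5 + 3 = 8$)
$r{\left(Y \right)} = 0$ ($r{\left(Y \right)} = \frac{\left(- Y + Y\right) \frac{Y}{Y}}{2} = \frac{0 \cdot 1}{2} = \frac{1}{2} \cdot 0 = 0$)
$353 - r{\left(-8 + 6 \right)} = 353 - 0 = 353 + 0 = 353$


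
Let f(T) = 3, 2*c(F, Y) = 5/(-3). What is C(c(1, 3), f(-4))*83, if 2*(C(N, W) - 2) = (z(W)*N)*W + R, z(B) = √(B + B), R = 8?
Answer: 498 - 415*√6/4 ≈ 243.87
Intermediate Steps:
c(F, Y) = -⅚ (c(F, Y) = (5/(-3))/2 = (5*(-⅓))/2 = (½)*(-5/3) = -⅚)
z(B) = √2*√B (z(B) = √(2*B) = √2*√B)
C(N, W) = 6 + N*√2*W^(3/2)/2 (C(N, W) = 2 + (((√2*√W)*N)*W + 8)/2 = 2 + ((N*√2*√W)*W + 8)/2 = 2 + (N*√2*W^(3/2) + 8)/2 = 2 + (8 + N*√2*W^(3/2))/2 = 2 + (4 + N*√2*W^(3/2)/2) = 6 + N*√2*W^(3/2)/2)
C(c(1, 3), f(-4))*83 = (6 + (½)*(-⅚)*√2*3^(3/2))*83 = (6 + (½)*(-⅚)*√2*(3*√3))*83 = (6 - 5*√6/4)*83 = 498 - 415*√6/4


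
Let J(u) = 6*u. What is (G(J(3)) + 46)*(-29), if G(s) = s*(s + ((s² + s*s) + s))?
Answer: -358382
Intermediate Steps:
G(s) = s*(2*s + 2*s²) (G(s) = s*(s + ((s² + s²) + s)) = s*(s + (2*s² + s)) = s*(s + (s + 2*s²)) = s*(2*s + 2*s²))
(G(J(3)) + 46)*(-29) = (2*(6*3)²*(1 + 6*3) + 46)*(-29) = (2*18²*(1 + 18) + 46)*(-29) = (2*324*19 + 46)*(-29) = (12312 + 46)*(-29) = 12358*(-29) = -358382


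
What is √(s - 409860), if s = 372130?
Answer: 7*I*√770 ≈ 194.24*I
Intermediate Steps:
√(s - 409860) = √(372130 - 409860) = √(-37730) = 7*I*√770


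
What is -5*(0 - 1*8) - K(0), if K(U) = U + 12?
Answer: 28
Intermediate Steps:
K(U) = 12 + U
-5*(0 - 1*8) - K(0) = -5*(0 - 1*8) - (12 + 0) = -5*(0 - 8) - 1*12 = -5*(-8) - 12 = 40 - 12 = 28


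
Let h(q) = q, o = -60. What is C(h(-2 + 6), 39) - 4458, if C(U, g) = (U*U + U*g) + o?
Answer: -4346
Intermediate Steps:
C(U, g) = -60 + U² + U*g (C(U, g) = (U*U + U*g) - 60 = (U² + U*g) - 60 = -60 + U² + U*g)
C(h(-2 + 6), 39) - 4458 = (-60 + (-2 + 6)² + (-2 + 6)*39) - 4458 = (-60 + 4² + 4*39) - 4458 = (-60 + 16 + 156) - 4458 = 112 - 4458 = -4346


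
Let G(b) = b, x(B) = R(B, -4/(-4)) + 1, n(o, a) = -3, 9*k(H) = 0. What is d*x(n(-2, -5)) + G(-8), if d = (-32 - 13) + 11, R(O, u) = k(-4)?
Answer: -42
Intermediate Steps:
k(H) = 0 (k(H) = (1/9)*0 = 0)
R(O, u) = 0
x(B) = 1 (x(B) = 0 + 1 = 1)
d = -34 (d = -45 + 11 = -34)
d*x(n(-2, -5)) + G(-8) = -34*1 - 8 = -34 - 8 = -42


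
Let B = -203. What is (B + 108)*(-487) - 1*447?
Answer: 45818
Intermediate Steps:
(B + 108)*(-487) - 1*447 = (-203 + 108)*(-487) - 1*447 = -95*(-487) - 447 = 46265 - 447 = 45818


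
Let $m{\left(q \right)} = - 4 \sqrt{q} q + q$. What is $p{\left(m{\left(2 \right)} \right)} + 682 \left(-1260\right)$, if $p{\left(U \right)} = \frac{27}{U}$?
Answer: $- \frac{53277867}{62} - \frac{54 \sqrt{2}}{31} \approx -8.5932 \cdot 10^{5}$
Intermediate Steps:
$m{\left(q \right)} = q - 4 q^{\frac{3}{2}}$ ($m{\left(q \right)} = - 4 q^{\frac{3}{2}} + q = q - 4 q^{\frac{3}{2}}$)
$p{\left(m{\left(2 \right)} \right)} + 682 \left(-1260\right) = \frac{27}{2 - 4 \cdot 2^{\frac{3}{2}}} + 682 \left(-1260\right) = \frac{27}{2 - 4 \cdot 2 \sqrt{2}} - 859320 = \frac{27}{2 - 8 \sqrt{2}} - 859320 = -859320 + \frac{27}{2 - 8 \sqrt{2}}$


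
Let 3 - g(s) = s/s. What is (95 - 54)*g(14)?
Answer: 82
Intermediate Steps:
g(s) = 2 (g(s) = 3 - s/s = 3 - 1*1 = 3 - 1 = 2)
(95 - 54)*g(14) = (95 - 54)*2 = 41*2 = 82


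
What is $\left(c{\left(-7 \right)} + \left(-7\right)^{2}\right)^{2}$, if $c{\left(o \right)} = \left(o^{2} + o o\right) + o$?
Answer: $19600$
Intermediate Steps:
$c{\left(o \right)} = o + 2 o^{2}$ ($c{\left(o \right)} = \left(o^{2} + o^{2}\right) + o = 2 o^{2} + o = o + 2 o^{2}$)
$\left(c{\left(-7 \right)} + \left(-7\right)^{2}\right)^{2} = \left(- 7 \left(1 + 2 \left(-7\right)\right) + \left(-7\right)^{2}\right)^{2} = \left(- 7 \left(1 - 14\right) + 49\right)^{2} = \left(\left(-7\right) \left(-13\right) + 49\right)^{2} = \left(91 + 49\right)^{2} = 140^{2} = 19600$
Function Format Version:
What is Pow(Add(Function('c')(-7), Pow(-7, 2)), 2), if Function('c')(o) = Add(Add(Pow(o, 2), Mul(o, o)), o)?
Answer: 19600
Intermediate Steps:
Function('c')(o) = Add(o, Mul(2, Pow(o, 2))) (Function('c')(o) = Add(Add(Pow(o, 2), Pow(o, 2)), o) = Add(Mul(2, Pow(o, 2)), o) = Add(o, Mul(2, Pow(o, 2))))
Pow(Add(Function('c')(-7), Pow(-7, 2)), 2) = Pow(Add(Mul(-7, Add(1, Mul(2, -7))), Pow(-7, 2)), 2) = Pow(Add(Mul(-7, Add(1, -14)), 49), 2) = Pow(Add(Mul(-7, -13), 49), 2) = Pow(Add(91, 49), 2) = Pow(140, 2) = 19600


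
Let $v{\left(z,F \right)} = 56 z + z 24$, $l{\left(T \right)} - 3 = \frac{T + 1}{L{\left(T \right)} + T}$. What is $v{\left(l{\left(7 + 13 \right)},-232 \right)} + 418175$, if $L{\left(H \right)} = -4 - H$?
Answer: $417995$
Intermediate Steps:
$l{\left(T \right)} = \frac{11}{4} - \frac{T}{4}$ ($l{\left(T \right)} = 3 + \frac{T + 1}{\left(-4 - T\right) + T} = 3 + \frac{1 + T}{-4} = 3 + \left(1 + T\right) \left(- \frac{1}{4}\right) = 3 - \left(\frac{1}{4} + \frac{T}{4}\right) = \frac{11}{4} - \frac{T}{4}$)
$v{\left(z,F \right)} = 80 z$ ($v{\left(z,F \right)} = 56 z + 24 z = 80 z$)
$v{\left(l{\left(7 + 13 \right)},-232 \right)} + 418175 = 80 \left(\frac{11}{4} - \frac{7 + 13}{4}\right) + 418175 = 80 \left(\frac{11}{4} - 5\right) + 418175 = 80 \left(- \frac{9}{4}\right) + 418175 = -180 + 418175 = 417995$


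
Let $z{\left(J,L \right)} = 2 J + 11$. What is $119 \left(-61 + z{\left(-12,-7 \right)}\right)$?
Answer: $-8806$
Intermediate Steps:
$z{\left(J,L \right)} = 11 + 2 J$
$119 \left(-61 + z{\left(-12,-7 \right)}\right) = 119 \left(-61 + \left(11 + 2 \left(-12\right)\right)\right) = 119 \left(-61 + \left(11 - 24\right)\right) = 119 \left(-61 - 13\right) = 119 \left(-74\right) = -8806$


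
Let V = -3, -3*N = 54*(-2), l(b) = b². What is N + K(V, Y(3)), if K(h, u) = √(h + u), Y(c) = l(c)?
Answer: 36 + √6 ≈ 38.449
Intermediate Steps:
Y(c) = c²
N = 36 (N = -18*(-2) = -⅓*(-108) = 36)
N + K(V, Y(3)) = 36 + √(-3 + 3²) = 36 + √(-3 + 9) = 36 + √6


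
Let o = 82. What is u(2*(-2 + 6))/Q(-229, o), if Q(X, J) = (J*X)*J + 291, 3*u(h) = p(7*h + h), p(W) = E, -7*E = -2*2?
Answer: -4/32329605 ≈ -1.2373e-7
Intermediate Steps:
E = 4/7 (E = -(-2)*2/7 = -⅐*(-4) = 4/7 ≈ 0.57143)
p(W) = 4/7
u(h) = 4/21 (u(h) = (⅓)*(4/7) = 4/21)
Q(X, J) = 291 + X*J² (Q(X, J) = X*J² + 291 = 291 + X*J²)
u(2*(-2 + 6))/Q(-229, o) = 4/(21*(291 - 229*82²)) = 4/(21*(291 - 229*6724)) = 4/(21*(291 - 1539796)) = (4/21)/(-1539505) = (4/21)*(-1/1539505) = -4/32329605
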